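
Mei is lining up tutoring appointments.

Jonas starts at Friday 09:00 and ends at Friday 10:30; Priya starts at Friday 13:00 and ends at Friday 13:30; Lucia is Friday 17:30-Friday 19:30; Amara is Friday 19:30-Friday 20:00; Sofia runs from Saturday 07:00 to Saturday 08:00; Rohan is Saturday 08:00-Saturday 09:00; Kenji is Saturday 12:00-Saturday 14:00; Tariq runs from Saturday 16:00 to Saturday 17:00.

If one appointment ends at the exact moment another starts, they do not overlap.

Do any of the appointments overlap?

Two intervals overlap when each starts before the other ends.
Sorted by start: Jonas, Priya, Lucia, Amara, Sofia, Rohan, Kenji, Tariq.
Priya starts after Jonas ends; Jonas is clear from here.
Lucia starts after Priya ends; Priya is clear from here.
Amara starts exactly when Lucia ends (back-to-back, no overlap); Lucia is clear from here.
Sofia starts after Amara ends; Amara is clear from here.
Rohan starts exactly when Sofia ends (back-to-back, no overlap); Sofia is clear from here.
Kenji starts after Rohan ends; Rohan is clear from here.
Tariq starts after Kenji ends.
Every pair is clear; the schedule has no overlaps.

No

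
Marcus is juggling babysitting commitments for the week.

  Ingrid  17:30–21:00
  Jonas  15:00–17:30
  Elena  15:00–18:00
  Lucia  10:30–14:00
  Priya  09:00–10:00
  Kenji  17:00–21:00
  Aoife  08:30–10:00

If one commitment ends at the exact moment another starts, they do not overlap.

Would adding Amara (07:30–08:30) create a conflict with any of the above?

No — it doesn't clash with anything

Aoife: starts 08:30 at or after Amara ends 08:30 → clear.
Priya: starts 09:00 at or after Amara ends 08:30 → clear.
Lucia: starts 10:30 at or after Amara ends 08:30 → clear.
Jonas: starts 15:00 at or after Amara ends 08:30 → clear.
Elena: starts 15:00 at or after Amara ends 08:30 → clear.
Kenji: starts 17:00 at or after Amara ends 08:30 → clear.
Ingrid: starts 17:30 at or after Amara ends 08:30 → clear.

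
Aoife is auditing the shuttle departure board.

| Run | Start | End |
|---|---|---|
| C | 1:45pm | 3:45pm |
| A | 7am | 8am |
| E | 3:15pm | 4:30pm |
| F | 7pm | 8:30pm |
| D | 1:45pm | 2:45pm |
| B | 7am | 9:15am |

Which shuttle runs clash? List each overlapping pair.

Sorted by start: A, B, C, D, E, F.
B starts before A ends → A and B overlap.
C starts after A ends, so A has no further overlaps.
C starts after B ends, so B has no further overlaps.
D starts before C ends → C and D overlap.
E starts before C ends → C and E overlap.
F starts after C ends.
E starts after D ends, so D has no further overlaps.
F starts after E ends.

A & B, C & D, C & E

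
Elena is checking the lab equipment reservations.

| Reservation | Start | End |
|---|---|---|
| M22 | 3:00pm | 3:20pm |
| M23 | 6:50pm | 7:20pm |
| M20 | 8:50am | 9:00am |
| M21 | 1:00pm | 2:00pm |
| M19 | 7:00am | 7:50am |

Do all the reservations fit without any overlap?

Check each pair: they overlap iff neither finishes before the other starts.
Sorted by start: M19, M20, M21, M22, M23.
M20 starts after M19 ends, so nothing later overlaps M19 either.
M21 starts after M20 ends, so nothing later overlaps M20 either.
M22 starts after M21 ends, so nothing later overlaps M21 either.
M23 starts after M22 ends.
Every pair is clear; the schedule has no overlaps.

Yes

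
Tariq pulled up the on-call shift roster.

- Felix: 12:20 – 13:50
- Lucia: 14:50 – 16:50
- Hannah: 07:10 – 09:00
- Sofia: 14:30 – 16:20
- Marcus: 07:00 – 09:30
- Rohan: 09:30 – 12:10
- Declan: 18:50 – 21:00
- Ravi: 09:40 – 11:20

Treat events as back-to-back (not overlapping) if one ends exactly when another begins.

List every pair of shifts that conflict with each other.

Sorted by start: Marcus, Hannah, Rohan, Ravi, Felix, Sofia, Lucia, Declan.
Hannah starts before Marcus ends → Marcus and Hannah overlap.
Rohan starts exactly when Marcus ends (back-to-back, no overlap), so Marcus has no further overlaps.
Rohan starts after Hannah ends, so Hannah has no further overlaps.
Ravi starts before Rohan ends → Rohan and Ravi overlap.
Felix starts after Rohan ends, so Rohan has no further overlaps.
Felix starts after Ravi ends, so Ravi has no further overlaps.
Sofia starts after Felix ends, so Felix has no further overlaps.
Lucia starts before Sofia ends → Sofia and Lucia overlap.
Declan starts after Sofia ends.
Declan starts after Lucia ends.

Hannah & Marcus, Lucia & Sofia, Ravi & Rohan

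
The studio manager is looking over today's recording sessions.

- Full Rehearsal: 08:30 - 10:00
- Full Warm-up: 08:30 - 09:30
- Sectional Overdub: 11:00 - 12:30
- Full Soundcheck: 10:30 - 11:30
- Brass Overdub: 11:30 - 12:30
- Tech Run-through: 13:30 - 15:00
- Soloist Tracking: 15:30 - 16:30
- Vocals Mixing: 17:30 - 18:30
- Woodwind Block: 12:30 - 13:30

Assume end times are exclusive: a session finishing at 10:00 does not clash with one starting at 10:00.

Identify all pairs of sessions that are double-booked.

Brass Overdub & Sectional Overdub, Full Rehearsal & Full Warm-up, Full Soundcheck & Sectional Overdub

Check each pair: they overlap iff neither finishes before the other starts.
Sorted by start: Full Rehearsal, Full Warm-up, Full Soundcheck, Sectional Overdub, Brass Overdub, Woodwind Block, Tech Run-through, Soloist Tracking, Vocals Mixing.
Full Warm-up starts before Full Rehearsal ends → Full Rehearsal and Full Warm-up overlap.
Full Soundcheck starts after Full Rehearsal ends, so Full Rehearsal has no further overlaps.
Full Soundcheck starts after Full Warm-up ends, so Full Warm-up has no further overlaps.
Sectional Overdub starts before Full Soundcheck ends → Full Soundcheck and Sectional Overdub overlap.
Brass Overdub starts exactly when Full Soundcheck ends (back-to-back, no overlap), so Full Soundcheck has no further overlaps.
Brass Overdub starts before Sectional Overdub ends → Sectional Overdub and Brass Overdub overlap.
Woodwind Block starts exactly when Sectional Overdub ends (back-to-back, no overlap), so Sectional Overdub has no further overlaps.
Woodwind Block starts exactly when Brass Overdub ends (back-to-back, no overlap), so Brass Overdub has no further overlaps.
Tech Run-through starts exactly when Woodwind Block ends (back-to-back, no overlap), so Woodwind Block has no further overlaps.
Soloist Tracking starts after Tech Run-through ends, so Tech Run-through has no further overlaps.
Vocals Mixing starts after Soloist Tracking ends.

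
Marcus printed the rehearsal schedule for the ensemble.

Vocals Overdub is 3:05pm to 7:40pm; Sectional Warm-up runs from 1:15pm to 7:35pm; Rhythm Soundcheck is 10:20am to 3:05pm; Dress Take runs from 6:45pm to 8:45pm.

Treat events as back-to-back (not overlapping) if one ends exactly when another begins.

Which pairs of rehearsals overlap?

Dress Take & Sectional Warm-up, Dress Take & Vocals Overdub, Rhythm Soundcheck & Sectional Warm-up, Sectional Warm-up & Vocals Overdub

Check each pair: they overlap iff neither finishes before the other starts.
Sorted by start: Rhythm Soundcheck, Sectional Warm-up, Vocals Overdub, Dress Take.
Sectional Warm-up starts before Rhythm Soundcheck ends → Rhythm Soundcheck and Sectional Warm-up overlap.
Vocals Overdub starts exactly when Rhythm Soundcheck ends (back-to-back, no overlap), so nothing later overlaps Rhythm Soundcheck either.
Vocals Overdub starts before Sectional Warm-up ends → Sectional Warm-up and Vocals Overdub overlap.
Dress Take starts before Sectional Warm-up ends → Sectional Warm-up and Dress Take overlap.
Dress Take starts before Vocals Overdub ends → Vocals Overdub and Dress Take overlap.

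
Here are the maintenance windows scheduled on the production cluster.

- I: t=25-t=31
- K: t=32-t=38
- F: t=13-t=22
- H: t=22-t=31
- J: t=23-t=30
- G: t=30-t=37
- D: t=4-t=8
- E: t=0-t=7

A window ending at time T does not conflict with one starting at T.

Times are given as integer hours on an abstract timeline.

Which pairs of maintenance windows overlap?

Sorted by start: E, D, F, H, J, I, G, K.
D starts before E ends → E and D overlap.
F starts after E ends; E is clear from here.
F starts after D ends; D is clear from here.
H starts exactly when F ends (back-to-back, no overlap); F is clear from here.
J starts before H ends → H and J overlap.
I starts before H ends → H and I overlap.
G starts before H ends → H and G overlap.
K starts after H ends.
I starts before J ends → J and I overlap.
G starts exactly when J ends (back-to-back, no overlap); J is clear from here.
G starts before I ends → I and G overlap.
K starts after I ends.
K starts before G ends → G and K overlap.

D & E, G & H, G & I, G & K, H & I, H & J, I & J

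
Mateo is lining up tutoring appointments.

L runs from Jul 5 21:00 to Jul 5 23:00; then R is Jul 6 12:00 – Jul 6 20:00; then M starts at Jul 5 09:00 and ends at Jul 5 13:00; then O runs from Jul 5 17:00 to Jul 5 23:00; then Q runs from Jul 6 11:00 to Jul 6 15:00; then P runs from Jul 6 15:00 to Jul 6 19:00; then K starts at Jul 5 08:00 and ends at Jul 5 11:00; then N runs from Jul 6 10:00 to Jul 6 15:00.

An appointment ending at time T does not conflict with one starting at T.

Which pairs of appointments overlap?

K & M, L & O, N & Q, N & R, P & R, Q & R

Sorted by start: K, M, O, L, N, Q, R, P.
M starts before K ends → K and M overlap.
O starts after K ends, so K has no further overlaps.
O starts after M ends, so M has no further overlaps.
L starts before O ends → O and L overlap.
N starts after O ends, so O has no further overlaps.
N starts after L ends, so L has no further overlaps.
Q starts before N ends → N and Q overlap.
R starts before N ends → N and R overlap.
P starts exactly when N ends (back-to-back, no overlap).
R starts before Q ends → Q and R overlap.
P starts exactly when Q ends (back-to-back, no overlap).
P starts before R ends → R and P overlap.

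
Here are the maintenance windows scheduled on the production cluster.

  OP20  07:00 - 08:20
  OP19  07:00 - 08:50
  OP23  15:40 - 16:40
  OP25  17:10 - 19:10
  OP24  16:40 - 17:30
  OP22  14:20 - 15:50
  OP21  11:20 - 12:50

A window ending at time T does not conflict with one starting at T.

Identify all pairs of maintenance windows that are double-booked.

Two intervals overlap when each starts before the other ends.
Sorted by start: OP19, OP20, OP21, OP22, OP23, OP24, OP25.
OP20 starts before OP19 ends → OP19 and OP20 overlap.
OP21 starts after OP19 ends, so OP19 has no further overlaps.
OP21 starts after OP20 ends, so OP20 has no further overlaps.
OP22 starts after OP21 ends, so OP21 has no further overlaps.
OP23 starts before OP22 ends → OP22 and OP23 overlap.
OP24 starts after OP22 ends, so OP22 has no further overlaps.
OP24 starts exactly when OP23 ends (back-to-back, no overlap), so OP23 has no further overlaps.
OP25 starts before OP24 ends → OP24 and OP25 overlap.

OP19 & OP20, OP22 & OP23, OP24 & OP25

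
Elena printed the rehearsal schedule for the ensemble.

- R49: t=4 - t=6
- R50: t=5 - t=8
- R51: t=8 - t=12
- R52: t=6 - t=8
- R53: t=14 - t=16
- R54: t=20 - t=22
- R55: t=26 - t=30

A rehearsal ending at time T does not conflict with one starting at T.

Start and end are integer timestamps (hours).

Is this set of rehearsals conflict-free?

Check each pair: they overlap iff neither finishes before the other starts.
Sorted by start: R49, R50, R52, R51, R53, R54, R55.
R50 starts before R49 ends → R49 and R50 overlap.
That's a conflict, so the schedule is not conflict-free.

No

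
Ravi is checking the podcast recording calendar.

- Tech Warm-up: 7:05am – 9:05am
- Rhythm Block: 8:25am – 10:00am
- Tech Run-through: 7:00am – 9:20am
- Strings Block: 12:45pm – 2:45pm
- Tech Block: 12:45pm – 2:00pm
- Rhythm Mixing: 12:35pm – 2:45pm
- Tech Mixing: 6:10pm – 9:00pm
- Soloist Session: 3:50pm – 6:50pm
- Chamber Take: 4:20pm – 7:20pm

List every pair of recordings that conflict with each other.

Sorted by start: Tech Run-through, Tech Warm-up, Rhythm Block, Rhythm Mixing, Strings Block, Tech Block, Soloist Session, Chamber Take, Tech Mixing.
Tech Warm-up starts before Tech Run-through ends → Tech Run-through and Tech Warm-up overlap.
Rhythm Block starts before Tech Run-through ends → Tech Run-through and Rhythm Block overlap.
Rhythm Mixing starts after Tech Run-through ends, so nothing later overlaps Tech Run-through either.
Rhythm Block starts before Tech Warm-up ends → Tech Warm-up and Rhythm Block overlap.
Rhythm Mixing starts after Tech Warm-up ends, so nothing later overlaps Tech Warm-up either.
Rhythm Mixing starts after Rhythm Block ends, so nothing later overlaps Rhythm Block either.
Strings Block starts before Rhythm Mixing ends → Rhythm Mixing and Strings Block overlap.
Tech Block starts before Rhythm Mixing ends → Rhythm Mixing and Tech Block overlap.
Soloist Session starts after Rhythm Mixing ends, so nothing later overlaps Rhythm Mixing either.
Tech Block starts before Strings Block ends → Strings Block and Tech Block overlap.
Soloist Session starts after Strings Block ends, so nothing later overlaps Strings Block either.
Soloist Session starts after Tech Block ends, so nothing later overlaps Tech Block either.
Chamber Take starts before Soloist Session ends → Soloist Session and Chamber Take overlap.
Tech Mixing starts before Soloist Session ends → Soloist Session and Tech Mixing overlap.
Tech Mixing starts before Chamber Take ends → Chamber Take and Tech Mixing overlap.

Chamber Take & Soloist Session, Chamber Take & Tech Mixing, Rhythm Block & Tech Run-through, Rhythm Block & Tech Warm-up, Rhythm Mixing & Strings Block, Rhythm Mixing & Tech Block, Soloist Session & Tech Mixing, Strings Block & Tech Block, Tech Run-through & Tech Warm-up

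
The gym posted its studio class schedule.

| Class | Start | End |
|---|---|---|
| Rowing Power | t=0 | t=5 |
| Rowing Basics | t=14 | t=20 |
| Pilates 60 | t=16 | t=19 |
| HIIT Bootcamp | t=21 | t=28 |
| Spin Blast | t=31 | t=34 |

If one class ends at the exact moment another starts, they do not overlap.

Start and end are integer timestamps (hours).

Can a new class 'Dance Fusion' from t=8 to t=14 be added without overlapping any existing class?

Rowing Power: ends t=5 at or before Dance Fusion starts t=8 → clear.
Rowing Basics: starts t=14 at or after Dance Fusion ends t=14 → clear.
Pilates 60: starts t=16 at or after Dance Fusion ends t=14 → clear.
HIIT Bootcamp: starts t=21 at or after Dance Fusion ends t=14 → clear.
Spin Blast: starts t=31 at or after Dance Fusion ends t=14 → clear.

Yes — the slot is free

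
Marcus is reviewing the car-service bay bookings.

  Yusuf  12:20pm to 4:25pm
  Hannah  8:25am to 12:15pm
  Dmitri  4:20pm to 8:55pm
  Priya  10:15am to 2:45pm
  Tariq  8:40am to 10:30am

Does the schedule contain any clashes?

Yes

Sorted by start: Hannah, Tariq, Priya, Yusuf, Dmitri.
Tariq starts before Hannah ends → Hannah and Tariq overlap.
That's a conflict, so the schedule is not conflict-free.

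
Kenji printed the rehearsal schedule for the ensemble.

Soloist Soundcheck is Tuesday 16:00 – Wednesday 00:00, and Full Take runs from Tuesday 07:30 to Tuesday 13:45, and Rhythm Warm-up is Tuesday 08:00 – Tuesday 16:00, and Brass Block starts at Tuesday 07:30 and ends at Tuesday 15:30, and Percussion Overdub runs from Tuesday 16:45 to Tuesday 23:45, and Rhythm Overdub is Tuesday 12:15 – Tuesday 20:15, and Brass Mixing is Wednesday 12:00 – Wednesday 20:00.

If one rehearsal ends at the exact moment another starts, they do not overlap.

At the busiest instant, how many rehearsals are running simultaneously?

4

Walk through starts and ends in time order (an end at T is processed before a start at T):
Tuesday 07:30 start Brass Block → 1
Tuesday 07:30 start Full Take → 2
Tuesday 08:00 start Rhythm Warm-up → 3
Tuesday 12:15 start Rhythm Overdub → 4
Tuesday 13:45 end Full Take → 3
Tuesday 15:30 end Brass Block → 2
Tuesday 16:00 end Rhythm Warm-up → 1
Tuesday 16:00 start Soloist Soundcheck → 2
Tuesday 16:45 start Percussion Overdub → 3
Tuesday 20:15 end Rhythm Overdub → 2
Tuesday 23:45 end Percussion Overdub → 1
Wednesday 00:00 end Soloist Soundcheck → 0
Wednesday 12:00 start Brass Mixing → 1
Wednesday 20:00 end Brass Mixing → 0
Peak is 4, at Tuesday 12:15 (Brass Block, Full Take, Rhythm Overdub, Rhythm Warm-up).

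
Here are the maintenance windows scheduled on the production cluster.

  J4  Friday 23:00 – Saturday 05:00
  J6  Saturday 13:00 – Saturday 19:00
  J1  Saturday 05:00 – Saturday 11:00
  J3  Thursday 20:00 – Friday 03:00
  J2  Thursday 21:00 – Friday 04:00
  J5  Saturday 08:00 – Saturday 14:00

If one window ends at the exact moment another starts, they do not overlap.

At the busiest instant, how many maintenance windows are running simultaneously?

Sweep the timeline, counting +1 at each start and −1 at each end (ends before starts at a tie):
Thursday 20:00 start J3 → 1
Thursday 21:00 start J2 → 2
Friday 03:00 end J3 → 1
Friday 04:00 end J2 → 0
Friday 23:00 start J4 → 1
Saturday 05:00 end J4 → 0
Saturday 05:00 start J1 → 1
Saturday 08:00 start J5 → 2
Saturday 11:00 end J1 → 1
Saturday 13:00 start J6 → 2
Saturday 14:00 end J5 → 1
Saturday 19:00 end J6 → 0
Peak is 2, at Thursday 21:00 (J2, J3).

2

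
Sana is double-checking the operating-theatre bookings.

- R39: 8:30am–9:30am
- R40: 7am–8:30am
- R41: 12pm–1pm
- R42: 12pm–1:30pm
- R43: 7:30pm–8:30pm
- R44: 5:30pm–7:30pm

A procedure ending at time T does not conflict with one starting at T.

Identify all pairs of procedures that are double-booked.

R41 & R42

Check each pair: they overlap iff neither finishes before the other starts.
Sorted by start: R40, R39, R41, R42, R44, R43.
R39 starts exactly when R40 ends (back-to-back, no overlap), so nothing later overlaps R40 either.
R41 starts after R39 ends, so nothing later overlaps R39 either.
R42 starts before R41 ends → R41 and R42 overlap.
R44 starts after R41 ends, so nothing later overlaps R41 either.
R44 starts after R42 ends, so nothing later overlaps R42 either.
R43 starts exactly when R44 ends (back-to-back, no overlap).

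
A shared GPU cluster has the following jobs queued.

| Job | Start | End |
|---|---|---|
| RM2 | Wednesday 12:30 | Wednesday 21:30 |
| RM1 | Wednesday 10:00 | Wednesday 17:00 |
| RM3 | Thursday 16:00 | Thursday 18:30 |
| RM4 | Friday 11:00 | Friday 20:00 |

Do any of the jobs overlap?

Check each pair: they overlap iff neither finishes before the other starts.
Sorted by start: RM1, RM2, RM3, RM4.
RM2 starts before RM1 ends → RM1 and RM2 overlap.
That's a conflict, so the schedule is not conflict-free.

Yes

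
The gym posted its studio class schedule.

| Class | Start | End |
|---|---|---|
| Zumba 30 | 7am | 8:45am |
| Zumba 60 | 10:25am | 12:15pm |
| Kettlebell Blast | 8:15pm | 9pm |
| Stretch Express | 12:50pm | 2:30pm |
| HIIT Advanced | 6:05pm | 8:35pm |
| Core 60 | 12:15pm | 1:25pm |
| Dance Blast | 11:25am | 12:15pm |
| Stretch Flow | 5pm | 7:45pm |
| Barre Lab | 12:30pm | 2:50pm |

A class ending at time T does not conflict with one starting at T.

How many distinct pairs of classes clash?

6

Check each pair: they overlap iff neither finishes before the other starts.
Sorted by start: Zumba 30, Zumba 60, Dance Blast, Core 60, Barre Lab, Stretch Express, Stretch Flow, HIIT Advanced, Kettlebell Blast.
Zumba 60 starts after Zumba 30 ends, so nothing later overlaps Zumba 30 either.
Dance Blast starts before Zumba 60 ends → Zumba 60 and Dance Blast overlap.
Core 60 starts exactly when Zumba 60 ends (back-to-back, no overlap), so nothing later overlaps Zumba 60 either.
Core 60 starts exactly when Dance Blast ends (back-to-back, no overlap), so nothing later overlaps Dance Blast either.
Barre Lab starts before Core 60 ends → Core 60 and Barre Lab overlap.
Stretch Express starts before Core 60 ends → Core 60 and Stretch Express overlap.
Stretch Flow starts after Core 60 ends, so nothing later overlaps Core 60 either.
Stretch Express starts before Barre Lab ends → Barre Lab and Stretch Express overlap.
Stretch Flow starts after Barre Lab ends, so nothing later overlaps Barre Lab either.
Stretch Flow starts after Stretch Express ends, so nothing later overlaps Stretch Express either.
HIIT Advanced starts before Stretch Flow ends → Stretch Flow and HIIT Advanced overlap.
Kettlebell Blast starts after Stretch Flow ends.
Kettlebell Blast starts before HIIT Advanced ends → HIIT Advanced and Kettlebell Blast overlap.
Overlapping pairs: Barre Lab & Core 60, Barre Lab & Stretch Express, Core 60 & Stretch Express, Dance Blast & Zumba 60, HIIT Advanced & Kettlebell Blast, HIIT Advanced & Stretch Flow — 6 in total.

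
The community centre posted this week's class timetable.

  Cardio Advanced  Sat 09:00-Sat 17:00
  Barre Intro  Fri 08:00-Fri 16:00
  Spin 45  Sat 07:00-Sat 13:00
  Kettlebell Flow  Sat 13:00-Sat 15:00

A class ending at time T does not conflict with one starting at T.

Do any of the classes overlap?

Yes

Sorted by start: Barre Intro, Spin 45, Cardio Advanced, Kettlebell Flow.
Spin 45 starts after Barre Intro ends, so Barre Intro has no further overlaps.
Cardio Advanced starts before Spin 45 ends → Spin 45 and Cardio Advanced overlap.
That's a conflict, so the schedule is not conflict-free.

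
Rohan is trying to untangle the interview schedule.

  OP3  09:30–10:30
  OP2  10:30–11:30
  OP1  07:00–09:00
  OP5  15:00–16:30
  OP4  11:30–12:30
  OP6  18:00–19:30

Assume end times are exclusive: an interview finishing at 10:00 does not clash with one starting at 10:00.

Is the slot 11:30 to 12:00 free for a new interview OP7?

OP1: ends 09:00 at or before OP7 starts 11:30 → clear.
OP3: ends 10:30 at or before OP7 starts 11:30 → clear.
OP2: ends 11:30 at or before OP7 starts 11:30 → clear.
OP4: starts 11:30 before OP7 ends 12:00, and ends 12:30 after OP7 starts 11:30 → overlap.
OP5: starts 15:00 at or after OP7 ends 12:00 → clear.
OP6: starts 18:00 at or after OP7 ends 12:00 → clear.
OP7 overlaps OP4.

No — it overlaps OP4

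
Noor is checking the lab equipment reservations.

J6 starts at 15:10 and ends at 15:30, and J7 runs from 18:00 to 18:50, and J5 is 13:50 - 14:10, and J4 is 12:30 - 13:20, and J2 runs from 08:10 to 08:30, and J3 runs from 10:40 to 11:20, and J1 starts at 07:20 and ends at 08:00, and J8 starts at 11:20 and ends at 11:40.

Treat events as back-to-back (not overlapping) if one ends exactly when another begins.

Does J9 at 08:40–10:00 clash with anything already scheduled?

No — it doesn't clash with anything

J1: ends 08:00 at or before J9 starts 08:40 → clear.
J2: ends 08:30 at or before J9 starts 08:40 → clear.
J3: starts 10:40 at or after J9 ends 10:00 → clear.
J8: starts 11:20 at or after J9 ends 10:00 → clear.
J4: starts 12:30 at or after J9 ends 10:00 → clear.
J5: starts 13:50 at or after J9 ends 10:00 → clear.
J6: starts 15:10 at or after J9 ends 10:00 → clear.
J7: starts 18:00 at or after J9 ends 10:00 → clear.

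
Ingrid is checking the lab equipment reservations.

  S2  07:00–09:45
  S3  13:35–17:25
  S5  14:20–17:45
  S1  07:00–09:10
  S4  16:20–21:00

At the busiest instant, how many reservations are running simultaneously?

Walk through starts and ends in time order (an end at T is processed before a start at T):
07:00 start S1 → 1
07:00 start S2 → 2
09:10 end S1 → 1
09:45 end S2 → 0
13:35 start S3 → 1
14:20 start S5 → 2
16:20 start S4 → 3
17:25 end S3 → 2
17:45 end S5 → 1
21:00 end S4 → 0
Peak is 3, at 16:20 (S3, S4, S5).

3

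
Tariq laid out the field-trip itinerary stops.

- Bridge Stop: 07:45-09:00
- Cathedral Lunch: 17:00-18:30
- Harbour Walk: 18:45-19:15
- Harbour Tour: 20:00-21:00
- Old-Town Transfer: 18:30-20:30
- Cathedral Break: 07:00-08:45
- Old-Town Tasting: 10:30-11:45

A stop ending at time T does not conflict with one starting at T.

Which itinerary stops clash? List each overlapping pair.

Sorted by start: Cathedral Break, Bridge Stop, Old-Town Tasting, Cathedral Lunch, Old-Town Transfer, Harbour Walk, Harbour Tour.
Bridge Stop starts before Cathedral Break ends → Cathedral Break and Bridge Stop overlap.
Old-Town Tasting starts after Cathedral Break ends, so Cathedral Break has no further overlaps.
Old-Town Tasting starts after Bridge Stop ends, so Bridge Stop has no further overlaps.
Cathedral Lunch starts after Old-Town Tasting ends, so Old-Town Tasting has no further overlaps.
Old-Town Transfer starts exactly when Cathedral Lunch ends (back-to-back, no overlap), so Cathedral Lunch has no further overlaps.
Harbour Walk starts before Old-Town Transfer ends → Old-Town Transfer and Harbour Walk overlap.
Harbour Tour starts before Old-Town Transfer ends → Old-Town Transfer and Harbour Tour overlap.
Harbour Tour starts after Harbour Walk ends.

Bridge Stop & Cathedral Break, Harbour Tour & Old-Town Transfer, Harbour Walk & Old-Town Transfer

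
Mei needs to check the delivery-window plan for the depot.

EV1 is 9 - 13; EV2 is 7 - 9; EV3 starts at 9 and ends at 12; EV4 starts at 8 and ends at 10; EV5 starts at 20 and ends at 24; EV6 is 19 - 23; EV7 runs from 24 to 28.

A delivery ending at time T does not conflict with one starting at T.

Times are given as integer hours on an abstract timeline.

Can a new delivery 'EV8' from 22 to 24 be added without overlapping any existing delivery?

EV2: ends 9 at or before EV8 starts 22 → clear.
EV4: ends 10 at or before EV8 starts 22 → clear.
EV1: ends 13 at or before EV8 starts 22 → clear.
EV3: ends 12 at or before EV8 starts 22 → clear.
EV6: starts 19 before EV8 ends 24, and ends 23 after EV8 starts 22 → overlap.
EV5: starts 20 before EV8 ends 24, and ends 24 after EV8 starts 22 → overlap.
EV7: starts 24 at or after EV8 ends 24 → clear.
EV8 overlaps EV5, EV6.

No — it overlaps EV5, EV6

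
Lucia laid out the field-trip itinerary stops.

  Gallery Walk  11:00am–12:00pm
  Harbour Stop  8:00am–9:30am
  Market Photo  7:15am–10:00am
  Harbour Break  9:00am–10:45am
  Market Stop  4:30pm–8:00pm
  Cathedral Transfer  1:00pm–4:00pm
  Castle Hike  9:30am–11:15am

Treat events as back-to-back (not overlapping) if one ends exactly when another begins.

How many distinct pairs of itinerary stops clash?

Sorted by start: Market Photo, Harbour Stop, Harbour Break, Castle Hike, Gallery Walk, Cathedral Transfer, Market Stop.
Harbour Stop starts before Market Photo ends → Market Photo and Harbour Stop overlap.
Harbour Break starts before Market Photo ends → Market Photo and Harbour Break overlap.
Castle Hike starts before Market Photo ends → Market Photo and Castle Hike overlap.
Gallery Walk starts after Market Photo ends — done with Market Photo.
Harbour Break starts before Harbour Stop ends → Harbour Stop and Harbour Break overlap.
Castle Hike starts exactly when Harbour Stop ends (back-to-back, no overlap) — done with Harbour Stop.
Castle Hike starts before Harbour Break ends → Harbour Break and Castle Hike overlap.
Gallery Walk starts after Harbour Break ends — done with Harbour Break.
Gallery Walk starts before Castle Hike ends → Castle Hike and Gallery Walk overlap.
Cathedral Transfer starts after Castle Hike ends — done with Castle Hike.
Cathedral Transfer starts after Gallery Walk ends — done with Gallery Walk.
Market Stop starts after Cathedral Transfer ends.
Overlapping pairs: Castle Hike & Gallery Walk, Castle Hike & Harbour Break, Castle Hike & Market Photo, Harbour Break & Harbour Stop, Harbour Break & Market Photo, Harbour Stop & Market Photo — 6 in total.

6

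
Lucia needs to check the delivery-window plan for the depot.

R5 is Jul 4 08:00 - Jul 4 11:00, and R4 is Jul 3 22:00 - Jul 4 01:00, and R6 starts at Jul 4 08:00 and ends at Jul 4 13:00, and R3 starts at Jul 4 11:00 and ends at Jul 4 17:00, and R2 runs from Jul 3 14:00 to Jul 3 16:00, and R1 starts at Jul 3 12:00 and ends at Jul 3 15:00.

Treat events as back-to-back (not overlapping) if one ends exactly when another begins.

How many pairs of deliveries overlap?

3

Sorted by start: R1, R2, R4, R5, R6, R3.
R2 starts before R1 ends → R1 and R2 overlap.
R4 starts after R1 ends, so R1 has no further overlaps.
R4 starts after R2 ends, so R2 has no further overlaps.
R5 starts after R4 ends, so R4 has no further overlaps.
R6 starts before R5 ends → R5 and R6 overlap.
R3 starts exactly when R5 ends (back-to-back, no overlap).
R3 starts before R6 ends → R6 and R3 overlap.
Overlapping pairs: R1 & R2, R3 & R6, R5 & R6 — 3 in total.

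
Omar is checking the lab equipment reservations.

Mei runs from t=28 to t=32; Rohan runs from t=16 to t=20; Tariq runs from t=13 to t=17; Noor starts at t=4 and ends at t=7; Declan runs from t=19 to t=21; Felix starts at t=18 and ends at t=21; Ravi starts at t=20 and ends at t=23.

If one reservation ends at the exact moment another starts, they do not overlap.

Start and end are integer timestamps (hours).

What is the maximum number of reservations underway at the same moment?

Sweep the timeline, counting +1 at each start and −1 at each end (ends before starts at a tie):
t=4 start Noor → 1
t=7 end Noor → 0
t=13 start Tariq → 1
t=16 start Rohan → 2
t=17 end Tariq → 1
t=18 start Felix → 2
t=19 start Declan → 3
t=20 end Rohan → 2
t=20 start Ravi → 3
t=21 end Declan → 2
t=21 end Felix → 1
t=23 end Ravi → 0
t=28 start Mei → 1
t=32 end Mei → 0
Peak is 3, at t=19 (Declan, Felix, Rohan).

3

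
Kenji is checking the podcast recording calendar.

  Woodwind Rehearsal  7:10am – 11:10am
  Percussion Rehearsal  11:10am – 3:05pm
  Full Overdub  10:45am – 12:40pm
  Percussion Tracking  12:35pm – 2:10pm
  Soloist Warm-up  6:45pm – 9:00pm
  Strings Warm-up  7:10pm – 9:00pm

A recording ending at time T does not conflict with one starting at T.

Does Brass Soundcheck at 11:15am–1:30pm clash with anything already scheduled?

Yes — it overlaps Full Overdub, Percussion Rehearsal, Percussion Tracking

Woodwind Rehearsal: ends 11:10am at or before Brass Soundcheck starts 11:15am → clear.
Full Overdub: starts 10:45am before Brass Soundcheck ends 1:30pm, and ends 12:40pm after Brass Soundcheck starts 11:15am → overlap.
Percussion Rehearsal: starts 11:10am before Brass Soundcheck ends 1:30pm, and ends 3:05pm after Brass Soundcheck starts 11:15am → overlap.
Percussion Tracking: starts 12:35pm before Brass Soundcheck ends 1:30pm, and ends 2:10pm after Brass Soundcheck starts 11:15am → overlap.
Soloist Warm-up: starts 6:45pm at or after Brass Soundcheck ends 1:30pm → clear.
Strings Warm-up: starts 7:10pm at or after Brass Soundcheck ends 1:30pm → clear.
Brass Soundcheck overlaps Percussion Rehearsal, Percussion Tracking, Full Overdub.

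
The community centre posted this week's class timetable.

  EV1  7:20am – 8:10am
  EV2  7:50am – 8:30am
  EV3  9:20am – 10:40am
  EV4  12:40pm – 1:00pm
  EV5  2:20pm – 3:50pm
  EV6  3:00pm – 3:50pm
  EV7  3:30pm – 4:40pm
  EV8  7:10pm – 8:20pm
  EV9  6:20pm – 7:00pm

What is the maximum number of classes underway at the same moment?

3

Sort all start/end points and keep a running count:
7:20am start EV1 → 1
7:50am start EV2 → 2
8:10am end EV1 → 1
8:30am end EV2 → 0
9:20am start EV3 → 1
10:40am end EV3 → 0
12:40pm start EV4 → 1
1:00pm end EV4 → 0
2:20pm start EV5 → 1
3:00pm start EV6 → 2
3:30pm start EV7 → 3
3:50pm end EV5 → 2
3:50pm end EV6 → 1
4:40pm end EV7 → 0
6:20pm start EV9 → 1
7:00pm end EV9 → 0
7:10pm start EV8 → 1
8:20pm end EV8 → 0
Peak is 3, at 3:30pm (EV5, EV6, EV7).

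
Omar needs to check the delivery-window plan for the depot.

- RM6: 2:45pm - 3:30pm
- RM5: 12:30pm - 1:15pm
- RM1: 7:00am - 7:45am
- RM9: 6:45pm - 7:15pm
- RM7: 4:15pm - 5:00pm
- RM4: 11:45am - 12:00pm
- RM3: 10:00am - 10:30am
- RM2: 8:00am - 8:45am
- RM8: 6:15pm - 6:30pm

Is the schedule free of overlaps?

Check each pair: they overlap iff neither finishes before the other starts.
Sorted by start: RM1, RM2, RM3, RM4, RM5, RM6, RM7, RM8, RM9.
RM2 starts after RM1 ends, so RM1 has no further overlaps.
RM3 starts after RM2 ends, so RM2 has no further overlaps.
RM4 starts after RM3 ends, so RM3 has no further overlaps.
RM5 starts after RM4 ends, so RM4 has no further overlaps.
RM6 starts after RM5 ends, so RM5 has no further overlaps.
RM7 starts after RM6 ends, so RM6 has no further overlaps.
RM8 starts after RM7 ends, so RM7 has no further overlaps.
RM9 starts after RM8 ends.
Every pair is clear; the schedule has no overlaps.

Yes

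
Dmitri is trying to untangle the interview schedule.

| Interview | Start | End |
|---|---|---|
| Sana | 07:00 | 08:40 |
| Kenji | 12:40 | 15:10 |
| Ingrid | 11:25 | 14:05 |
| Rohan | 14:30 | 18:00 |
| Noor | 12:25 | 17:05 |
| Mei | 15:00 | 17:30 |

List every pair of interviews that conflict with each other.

Ingrid & Kenji, Ingrid & Noor, Kenji & Mei, Kenji & Noor, Kenji & Rohan, Mei & Noor, Mei & Rohan, Noor & Rohan

Two intervals overlap when each starts before the other ends.
Sorted by start: Sana, Ingrid, Noor, Kenji, Rohan, Mei.
Ingrid starts after Sana ends, so Sana has no further overlaps.
Noor starts before Ingrid ends → Ingrid and Noor overlap.
Kenji starts before Ingrid ends → Ingrid and Kenji overlap.
Rohan starts after Ingrid ends, so Ingrid has no further overlaps.
Kenji starts before Noor ends → Noor and Kenji overlap.
Rohan starts before Noor ends → Noor and Rohan overlap.
Mei starts before Noor ends → Noor and Mei overlap.
Rohan starts before Kenji ends → Kenji and Rohan overlap.
Mei starts before Kenji ends → Kenji and Mei overlap.
Mei starts before Rohan ends → Rohan and Mei overlap.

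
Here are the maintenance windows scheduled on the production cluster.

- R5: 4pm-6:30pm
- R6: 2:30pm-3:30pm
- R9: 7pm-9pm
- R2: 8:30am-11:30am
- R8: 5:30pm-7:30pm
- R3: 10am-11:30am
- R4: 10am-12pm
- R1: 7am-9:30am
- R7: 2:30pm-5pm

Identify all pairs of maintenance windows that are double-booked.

R1 & R2, R2 & R3, R2 & R4, R3 & R4, R5 & R7, R5 & R8, R6 & R7, R8 & R9

Sorted by start: R1, R2, R3, R4, R6, R7, R5, R8, R9.
R2 starts before R1 ends → R1 and R2 overlap.
R3 starts after R1 ends; R1 is clear from here.
R3 starts before R2 ends → R2 and R3 overlap.
R4 starts before R2 ends → R2 and R4 overlap.
R6 starts after R2 ends; R2 is clear from here.
R4 starts before R3 ends → R3 and R4 overlap.
R6 starts after R3 ends; R3 is clear from here.
R6 starts after R4 ends; R4 is clear from here.
R7 starts before R6 ends → R6 and R7 overlap.
R5 starts after R6 ends; R6 is clear from here.
R5 starts before R7 ends → R7 and R5 overlap.
R8 starts after R7 ends; R7 is clear from here.
R8 starts before R5 ends → R5 and R8 overlap.
R9 starts after R5 ends.
R9 starts before R8 ends → R8 and R9 overlap.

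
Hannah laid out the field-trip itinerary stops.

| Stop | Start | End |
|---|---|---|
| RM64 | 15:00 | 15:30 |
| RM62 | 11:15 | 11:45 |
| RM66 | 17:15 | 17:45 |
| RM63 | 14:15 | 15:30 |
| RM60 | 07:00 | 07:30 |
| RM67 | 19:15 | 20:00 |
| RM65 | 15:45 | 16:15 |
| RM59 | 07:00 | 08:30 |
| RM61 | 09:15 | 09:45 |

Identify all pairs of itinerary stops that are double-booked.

RM59 & RM60, RM63 & RM64

Sorted by start: RM59, RM60, RM61, RM62, RM63, RM64, RM65, RM66, RM67.
RM60 starts before RM59 ends → RM59 and RM60 overlap.
RM61 starts after RM59 ends; RM59 is clear from here.
RM61 starts after RM60 ends; RM60 is clear from here.
RM62 starts after RM61 ends; RM61 is clear from here.
RM63 starts after RM62 ends; RM62 is clear from here.
RM64 starts before RM63 ends → RM63 and RM64 overlap.
RM65 starts after RM63 ends; RM63 is clear from here.
RM65 starts after RM64 ends; RM64 is clear from here.
RM66 starts after RM65 ends; RM65 is clear from here.
RM67 starts after RM66 ends.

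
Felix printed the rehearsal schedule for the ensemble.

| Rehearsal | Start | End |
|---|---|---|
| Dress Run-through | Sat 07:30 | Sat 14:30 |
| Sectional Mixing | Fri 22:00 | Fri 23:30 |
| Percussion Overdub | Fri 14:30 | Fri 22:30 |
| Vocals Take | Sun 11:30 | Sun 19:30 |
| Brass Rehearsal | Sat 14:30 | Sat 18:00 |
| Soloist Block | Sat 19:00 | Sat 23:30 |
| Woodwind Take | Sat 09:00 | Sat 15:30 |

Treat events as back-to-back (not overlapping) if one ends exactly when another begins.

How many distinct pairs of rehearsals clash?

3

Sorted by start: Percussion Overdub, Sectional Mixing, Dress Run-through, Woodwind Take, Brass Rehearsal, Soloist Block, Vocals Take.
Sectional Mixing starts before Percussion Overdub ends → Percussion Overdub and Sectional Mixing overlap.
Dress Run-through starts after Percussion Overdub ends, so nothing later overlaps Percussion Overdub either.
Dress Run-through starts after Sectional Mixing ends, so nothing later overlaps Sectional Mixing either.
Woodwind Take starts before Dress Run-through ends → Dress Run-through and Woodwind Take overlap.
Brass Rehearsal starts exactly when Dress Run-through ends (back-to-back, no overlap), so nothing later overlaps Dress Run-through either.
Brass Rehearsal starts before Woodwind Take ends → Woodwind Take and Brass Rehearsal overlap.
Soloist Block starts after Woodwind Take ends, so nothing later overlaps Woodwind Take either.
Soloist Block starts after Brass Rehearsal ends, so nothing later overlaps Brass Rehearsal either.
Vocals Take starts after Soloist Block ends.
Overlapping pairs: Brass Rehearsal & Woodwind Take, Dress Run-through & Woodwind Take, Percussion Overdub & Sectional Mixing — 3 in total.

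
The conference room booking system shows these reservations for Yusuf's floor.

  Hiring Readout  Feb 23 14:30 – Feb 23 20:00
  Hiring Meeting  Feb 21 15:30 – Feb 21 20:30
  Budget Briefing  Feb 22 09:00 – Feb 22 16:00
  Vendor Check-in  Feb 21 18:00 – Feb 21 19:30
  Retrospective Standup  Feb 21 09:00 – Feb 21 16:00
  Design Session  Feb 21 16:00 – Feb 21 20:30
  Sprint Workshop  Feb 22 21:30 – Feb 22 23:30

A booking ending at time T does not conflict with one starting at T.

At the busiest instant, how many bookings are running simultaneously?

3

Sort all start/end points and keep a running count:
Feb 21 09:00 start Retrospective Standup → 1
Feb 21 15:30 start Hiring Meeting → 2
Feb 21 16:00 end Retrospective Standup → 1
Feb 21 16:00 start Design Session → 2
Feb 21 18:00 start Vendor Check-in → 3
Feb 21 19:30 end Vendor Check-in → 2
Feb 21 20:30 end Design Session → 1
Feb 21 20:30 end Hiring Meeting → 0
Feb 22 09:00 start Budget Briefing → 1
Feb 22 16:00 end Budget Briefing → 0
Feb 22 21:30 start Sprint Workshop → 1
Feb 22 23:30 end Sprint Workshop → 0
Feb 23 14:30 start Hiring Readout → 1
Feb 23 20:00 end Hiring Readout → 0
Peak is 3, at Feb 21 18:00 (Design Session, Hiring Meeting, Vendor Check-in).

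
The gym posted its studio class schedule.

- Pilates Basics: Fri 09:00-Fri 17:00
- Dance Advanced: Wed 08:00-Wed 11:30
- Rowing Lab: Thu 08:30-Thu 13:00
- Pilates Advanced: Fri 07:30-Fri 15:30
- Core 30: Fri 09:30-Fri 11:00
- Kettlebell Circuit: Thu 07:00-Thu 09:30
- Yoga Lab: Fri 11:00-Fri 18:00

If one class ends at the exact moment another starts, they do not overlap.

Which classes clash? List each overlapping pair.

Core 30 & Pilates Advanced, Core 30 & Pilates Basics, Kettlebell Circuit & Rowing Lab, Pilates Advanced & Pilates Basics, Pilates Advanced & Yoga Lab, Pilates Basics & Yoga Lab

Two intervals overlap when each starts before the other ends.
Sorted by start: Dance Advanced, Kettlebell Circuit, Rowing Lab, Pilates Advanced, Pilates Basics, Core 30, Yoga Lab.
Kettlebell Circuit starts after Dance Advanced ends — done with Dance Advanced.
Rowing Lab starts before Kettlebell Circuit ends → Kettlebell Circuit and Rowing Lab overlap.
Pilates Advanced starts after Kettlebell Circuit ends — done with Kettlebell Circuit.
Pilates Advanced starts after Rowing Lab ends — done with Rowing Lab.
Pilates Basics starts before Pilates Advanced ends → Pilates Advanced and Pilates Basics overlap.
Core 30 starts before Pilates Advanced ends → Pilates Advanced and Core 30 overlap.
Yoga Lab starts before Pilates Advanced ends → Pilates Advanced and Yoga Lab overlap.
Core 30 starts before Pilates Basics ends → Pilates Basics and Core 30 overlap.
Yoga Lab starts before Pilates Basics ends → Pilates Basics and Yoga Lab overlap.
Yoga Lab starts exactly when Core 30 ends (back-to-back, no overlap).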